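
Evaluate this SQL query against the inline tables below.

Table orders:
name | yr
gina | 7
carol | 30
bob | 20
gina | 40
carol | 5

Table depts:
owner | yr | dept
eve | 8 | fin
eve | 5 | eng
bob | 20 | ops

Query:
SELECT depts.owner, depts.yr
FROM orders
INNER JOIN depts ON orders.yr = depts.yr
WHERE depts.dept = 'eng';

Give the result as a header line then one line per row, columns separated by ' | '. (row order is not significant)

After JOIN depts (2 rows):
orders.name | orders.yr | depts.owner | depts.yr | depts.dept
bob | 20 | bob | 20 | ops
carol | 5 | eve | 5 | eng
After WHERE (1 rows):
orders.name | orders.yr | depts.owner | depts.yr | depts.dept
carol | 5 | eve | 5 | eng
After SELECT (1 rows):
depts.owner | depts.yr
eve | 5

== RESULT ==
depts.owner | depts.yr
eve | 5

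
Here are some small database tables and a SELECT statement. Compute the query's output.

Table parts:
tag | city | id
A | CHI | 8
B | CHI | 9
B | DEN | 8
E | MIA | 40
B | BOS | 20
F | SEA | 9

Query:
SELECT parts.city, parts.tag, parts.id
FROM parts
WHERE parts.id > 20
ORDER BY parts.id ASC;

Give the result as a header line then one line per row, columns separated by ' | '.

== RESULT ==
parts.city | parts.tag | parts.id
MIA | E | 40

Derivation:
After WHERE (1 rows):
parts.tag | parts.city | parts.id
E | MIA | 40
After SELECT (1 rows):
parts.city | parts.tag | parts.id
MIA | E | 40
After ORDER BY (1 rows):
parts.city | parts.tag | parts.id
MIA | E | 40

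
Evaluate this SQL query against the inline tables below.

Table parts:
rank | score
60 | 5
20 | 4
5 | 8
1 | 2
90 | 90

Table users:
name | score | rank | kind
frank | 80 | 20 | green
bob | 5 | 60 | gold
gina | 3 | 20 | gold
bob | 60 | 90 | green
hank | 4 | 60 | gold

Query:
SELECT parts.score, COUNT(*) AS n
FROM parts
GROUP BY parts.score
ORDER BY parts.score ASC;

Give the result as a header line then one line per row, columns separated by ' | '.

== RESULT ==
parts.score | n
2 | 1
4 | 1
5 | 1
8 | 1
90 | 1

Derivation:
After GROUP BY (5 rows):
parts.score | n
5 | 1
4 | 1
8 | 1
2 | 1
90 | 1
After ORDER BY (5 rows):
parts.score | n
2 | 1
4 | 1
5 | 1
8 | 1
90 | 1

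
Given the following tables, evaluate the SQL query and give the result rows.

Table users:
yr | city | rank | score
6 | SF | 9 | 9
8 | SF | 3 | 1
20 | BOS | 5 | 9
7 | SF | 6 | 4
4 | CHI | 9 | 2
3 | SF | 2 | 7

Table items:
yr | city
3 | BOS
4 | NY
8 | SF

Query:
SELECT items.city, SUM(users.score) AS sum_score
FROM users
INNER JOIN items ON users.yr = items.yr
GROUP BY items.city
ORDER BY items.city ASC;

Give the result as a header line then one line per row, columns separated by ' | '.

After JOIN items (3 rows):
users.yr | users.city | users.rank | users.score | items.yr | items.city
8 | SF | 3 | 1 | 8 | SF
4 | CHI | 9 | 2 | 4 | NY
3 | SF | 2 | 7 | 3 | BOS
After GROUP BY (3 rows):
items.city | sum_score
SF | 1
NY | 2
BOS | 7
After ORDER BY (3 rows):
items.city | sum_score
BOS | 7
NY | 2
SF | 1

== RESULT ==
items.city | sum_score
BOS | 7
NY | 2
SF | 1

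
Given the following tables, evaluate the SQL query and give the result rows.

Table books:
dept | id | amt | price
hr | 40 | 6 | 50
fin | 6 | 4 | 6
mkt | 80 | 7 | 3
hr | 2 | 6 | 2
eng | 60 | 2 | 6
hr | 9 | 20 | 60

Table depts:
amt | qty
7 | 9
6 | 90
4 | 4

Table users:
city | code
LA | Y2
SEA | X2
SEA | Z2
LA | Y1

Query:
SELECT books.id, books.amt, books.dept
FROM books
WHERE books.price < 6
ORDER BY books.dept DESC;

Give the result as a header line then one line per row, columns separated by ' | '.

== RESULT ==
books.id | books.amt | books.dept
80 | 7 | mkt
2 | 6 | hr

Derivation:
After WHERE (2 rows):
books.dept | books.id | books.amt | books.price
mkt | 80 | 7 | 3
hr | 2 | 6 | 2
After SELECT (2 rows):
books.id | books.amt | books.dept
80 | 7 | mkt
2 | 6 | hr
After ORDER BY (2 rows):
books.id | books.amt | books.dept
80 | 7 | mkt
2 | 6 | hr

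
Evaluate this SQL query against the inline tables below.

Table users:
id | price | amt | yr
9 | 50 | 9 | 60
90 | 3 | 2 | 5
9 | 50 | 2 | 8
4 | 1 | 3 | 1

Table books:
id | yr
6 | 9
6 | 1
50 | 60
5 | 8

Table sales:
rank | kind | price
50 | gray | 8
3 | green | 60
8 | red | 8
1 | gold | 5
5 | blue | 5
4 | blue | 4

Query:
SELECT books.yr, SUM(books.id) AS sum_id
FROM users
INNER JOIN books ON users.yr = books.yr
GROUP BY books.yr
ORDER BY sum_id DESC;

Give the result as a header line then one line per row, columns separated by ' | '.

After JOIN books (3 rows):
users.id | users.price | users.amt | users.yr | books.id | books.yr
9 | 50 | 9 | 60 | 50 | 60
9 | 50 | 2 | 8 | 5 | 8
4 | 1 | 3 | 1 | 6 | 1
After GROUP BY (3 rows):
books.yr | sum_id
60 | 50
8 | 5
1 | 6
After ORDER BY (3 rows):
books.yr | sum_id
60 | 50
1 | 6
8 | 5

== RESULT ==
books.yr | sum_id
60 | 50
1 | 6
8 | 5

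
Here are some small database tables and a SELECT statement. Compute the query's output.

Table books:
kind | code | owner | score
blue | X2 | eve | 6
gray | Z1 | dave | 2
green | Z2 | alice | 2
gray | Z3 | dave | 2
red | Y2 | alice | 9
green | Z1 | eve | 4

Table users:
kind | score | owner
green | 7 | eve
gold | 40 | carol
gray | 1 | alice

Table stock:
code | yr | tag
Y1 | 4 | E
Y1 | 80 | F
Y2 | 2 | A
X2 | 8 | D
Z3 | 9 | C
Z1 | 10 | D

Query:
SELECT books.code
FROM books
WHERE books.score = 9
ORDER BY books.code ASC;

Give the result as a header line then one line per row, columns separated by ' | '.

After WHERE (1 rows):
books.kind | books.code | books.owner | books.score
red | Y2 | alice | 9
After SELECT (1 rows):
books.code
Y2
After ORDER BY (1 rows):
books.code
Y2

== RESULT ==
books.code
Y2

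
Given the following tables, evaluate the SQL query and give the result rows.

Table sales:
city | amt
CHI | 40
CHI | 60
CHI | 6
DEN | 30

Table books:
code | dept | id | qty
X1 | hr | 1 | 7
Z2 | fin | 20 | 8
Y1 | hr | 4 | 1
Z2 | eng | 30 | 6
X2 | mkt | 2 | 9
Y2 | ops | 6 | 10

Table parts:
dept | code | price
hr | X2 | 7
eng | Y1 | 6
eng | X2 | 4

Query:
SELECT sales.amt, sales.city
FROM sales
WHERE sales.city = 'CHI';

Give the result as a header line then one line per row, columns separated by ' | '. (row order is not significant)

== RESULT ==
sales.amt | sales.city
40 | CHI
60 | CHI
6 | CHI

Derivation:
After WHERE (3 rows):
sales.city | sales.amt
CHI | 40
CHI | 60
CHI | 6
After SELECT (3 rows):
sales.amt | sales.city
40 | CHI
60 | CHI
6 | CHI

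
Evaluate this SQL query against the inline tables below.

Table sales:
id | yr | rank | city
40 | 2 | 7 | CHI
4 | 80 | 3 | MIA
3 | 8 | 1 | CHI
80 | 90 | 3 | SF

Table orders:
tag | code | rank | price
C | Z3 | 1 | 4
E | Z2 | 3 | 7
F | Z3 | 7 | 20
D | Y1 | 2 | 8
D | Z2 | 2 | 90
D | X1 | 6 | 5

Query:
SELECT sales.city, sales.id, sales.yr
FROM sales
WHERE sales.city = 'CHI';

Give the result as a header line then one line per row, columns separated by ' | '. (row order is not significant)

After WHERE (2 rows):
sales.id | sales.yr | sales.rank | sales.city
40 | 2 | 7 | CHI
3 | 8 | 1 | CHI
After SELECT (2 rows):
sales.city | sales.id | sales.yr
CHI | 40 | 2
CHI | 3 | 8

== RESULT ==
sales.city | sales.id | sales.yr
CHI | 40 | 2
CHI | 3 | 8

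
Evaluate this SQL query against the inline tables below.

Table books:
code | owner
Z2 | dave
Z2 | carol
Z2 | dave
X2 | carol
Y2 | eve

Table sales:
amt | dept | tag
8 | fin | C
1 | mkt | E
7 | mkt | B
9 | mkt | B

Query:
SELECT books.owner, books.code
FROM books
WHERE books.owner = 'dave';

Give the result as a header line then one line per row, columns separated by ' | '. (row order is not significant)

== RESULT ==
books.owner | books.code
dave | Z2
dave | Z2

Derivation:
After WHERE (2 rows):
books.code | books.owner
Z2 | dave
Z2 | dave
After SELECT (2 rows):
books.owner | books.code
dave | Z2
dave | Z2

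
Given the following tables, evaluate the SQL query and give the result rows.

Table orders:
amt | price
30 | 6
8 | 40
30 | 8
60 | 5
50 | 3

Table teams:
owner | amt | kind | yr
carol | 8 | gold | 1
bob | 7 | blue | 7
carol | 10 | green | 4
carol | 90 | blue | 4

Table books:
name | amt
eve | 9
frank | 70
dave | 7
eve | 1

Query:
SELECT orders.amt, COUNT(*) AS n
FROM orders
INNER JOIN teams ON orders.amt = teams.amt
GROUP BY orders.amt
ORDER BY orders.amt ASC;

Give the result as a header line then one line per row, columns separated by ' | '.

== RESULT ==
orders.amt | n
8 | 1

Derivation:
After JOIN teams (1 rows):
orders.amt | orders.price | teams.owner | teams.amt | teams.kind | teams.yr
8 | 40 | carol | 8 | gold | 1
After GROUP BY (1 rows):
orders.amt | n
8 | 1
After ORDER BY (1 rows):
orders.amt | n
8 | 1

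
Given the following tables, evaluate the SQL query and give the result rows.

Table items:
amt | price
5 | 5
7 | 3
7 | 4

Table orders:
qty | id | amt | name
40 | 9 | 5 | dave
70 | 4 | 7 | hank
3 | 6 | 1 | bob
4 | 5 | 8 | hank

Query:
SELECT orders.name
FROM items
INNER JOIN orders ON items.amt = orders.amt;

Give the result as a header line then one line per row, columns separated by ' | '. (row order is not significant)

After JOIN orders (3 rows):
items.amt | items.price | orders.qty | orders.id | orders.amt | orders.name
5 | 5 | 40 | 9 | 5 | dave
7 | 3 | 70 | 4 | 7 | hank
7 | 4 | 70 | 4 | 7 | hank
After SELECT (3 rows):
orders.name
dave
hank
hank

== RESULT ==
orders.name
dave
hank
hank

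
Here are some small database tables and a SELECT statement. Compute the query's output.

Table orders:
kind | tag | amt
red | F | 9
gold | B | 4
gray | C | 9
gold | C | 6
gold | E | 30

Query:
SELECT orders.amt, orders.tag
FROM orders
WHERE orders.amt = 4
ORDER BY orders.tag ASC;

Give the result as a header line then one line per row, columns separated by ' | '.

After WHERE (1 rows):
orders.kind | orders.tag | orders.amt
gold | B | 4
After SELECT (1 rows):
orders.amt | orders.tag
4 | B
After ORDER BY (1 rows):
orders.amt | orders.tag
4 | B

== RESULT ==
orders.amt | orders.tag
4 | B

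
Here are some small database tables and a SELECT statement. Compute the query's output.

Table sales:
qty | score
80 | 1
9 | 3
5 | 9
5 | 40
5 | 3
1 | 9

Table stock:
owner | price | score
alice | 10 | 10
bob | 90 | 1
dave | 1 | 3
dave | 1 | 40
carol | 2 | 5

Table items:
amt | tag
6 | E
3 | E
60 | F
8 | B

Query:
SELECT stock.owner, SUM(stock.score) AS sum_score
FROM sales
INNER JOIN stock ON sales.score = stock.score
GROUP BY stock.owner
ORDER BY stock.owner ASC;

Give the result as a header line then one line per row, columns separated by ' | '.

After JOIN stock (4 rows):
sales.qty | sales.score | stock.owner | stock.price | stock.score
80 | 1 | bob | 90 | 1
9 | 3 | dave | 1 | 3
5 | 40 | dave | 1 | 40
5 | 3 | dave | 1 | 3
After GROUP BY (2 rows):
stock.owner | sum_score
bob | 1
dave | 46
After ORDER BY (2 rows):
stock.owner | sum_score
bob | 1
dave | 46

== RESULT ==
stock.owner | sum_score
bob | 1
dave | 46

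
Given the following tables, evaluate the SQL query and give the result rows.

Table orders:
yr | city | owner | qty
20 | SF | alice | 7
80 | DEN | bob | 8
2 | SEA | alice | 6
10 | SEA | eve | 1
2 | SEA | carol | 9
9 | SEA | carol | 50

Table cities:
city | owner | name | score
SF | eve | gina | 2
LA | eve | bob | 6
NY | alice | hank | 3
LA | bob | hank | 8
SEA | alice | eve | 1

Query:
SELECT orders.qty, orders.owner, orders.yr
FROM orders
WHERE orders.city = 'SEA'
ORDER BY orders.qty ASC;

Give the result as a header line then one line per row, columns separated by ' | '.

== RESULT ==
orders.qty | orders.owner | orders.yr
1 | eve | 10
6 | alice | 2
9 | carol | 2
50 | carol | 9

Derivation:
After WHERE (4 rows):
orders.yr | orders.city | orders.owner | orders.qty
2 | SEA | alice | 6
10 | SEA | eve | 1
2 | SEA | carol | 9
9 | SEA | carol | 50
After SELECT (4 rows):
orders.qty | orders.owner | orders.yr
6 | alice | 2
1 | eve | 10
9 | carol | 2
50 | carol | 9
After ORDER BY (4 rows):
orders.qty | orders.owner | orders.yr
1 | eve | 10
6 | alice | 2
9 | carol | 2
50 | carol | 9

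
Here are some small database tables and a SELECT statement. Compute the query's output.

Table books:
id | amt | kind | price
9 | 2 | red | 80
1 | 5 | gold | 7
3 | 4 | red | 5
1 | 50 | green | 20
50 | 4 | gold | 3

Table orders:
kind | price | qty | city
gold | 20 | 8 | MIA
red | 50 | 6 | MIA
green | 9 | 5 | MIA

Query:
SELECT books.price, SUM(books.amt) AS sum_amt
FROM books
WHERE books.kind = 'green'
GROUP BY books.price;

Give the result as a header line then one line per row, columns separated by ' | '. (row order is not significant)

After WHERE (1 rows):
books.id | books.amt | books.kind | books.price
1 | 50 | green | 20
After GROUP BY (1 rows):
books.price | sum_amt
20 | 50

== RESULT ==
books.price | sum_amt
20 | 50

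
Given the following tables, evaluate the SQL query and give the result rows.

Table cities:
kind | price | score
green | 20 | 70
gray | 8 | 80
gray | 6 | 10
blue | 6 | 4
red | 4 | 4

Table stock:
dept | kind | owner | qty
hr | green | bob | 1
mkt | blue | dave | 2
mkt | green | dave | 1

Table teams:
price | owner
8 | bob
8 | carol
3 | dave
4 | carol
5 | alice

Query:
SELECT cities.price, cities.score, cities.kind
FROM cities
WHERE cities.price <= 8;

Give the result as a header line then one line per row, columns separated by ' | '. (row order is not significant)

== RESULT ==
cities.price | cities.score | cities.kind
8 | 80 | gray
6 | 10 | gray
6 | 4 | blue
4 | 4 | red

Derivation:
After WHERE (4 rows):
cities.kind | cities.price | cities.score
gray | 8 | 80
gray | 6 | 10
blue | 6 | 4
red | 4 | 4
After SELECT (4 rows):
cities.price | cities.score | cities.kind
8 | 80 | gray
6 | 10 | gray
6 | 4 | blue
4 | 4 | red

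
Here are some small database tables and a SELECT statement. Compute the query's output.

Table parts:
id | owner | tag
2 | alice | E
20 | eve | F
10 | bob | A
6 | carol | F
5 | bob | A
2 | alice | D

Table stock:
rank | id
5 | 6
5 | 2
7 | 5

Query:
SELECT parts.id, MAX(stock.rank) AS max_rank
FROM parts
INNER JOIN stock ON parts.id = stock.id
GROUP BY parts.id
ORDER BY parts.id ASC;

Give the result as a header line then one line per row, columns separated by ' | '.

== RESULT ==
parts.id | max_rank
2 | 5
5 | 7
6 | 5

Derivation:
After JOIN stock (4 rows):
parts.id | parts.owner | parts.tag | stock.rank | stock.id
2 | alice | E | 5 | 2
6 | carol | F | 5 | 6
5 | bob | A | 7 | 5
2 | alice | D | 5 | 2
After GROUP BY (3 rows):
parts.id | max_rank
2 | 5
6 | 5
5 | 7
After ORDER BY (3 rows):
parts.id | max_rank
2 | 5
5 | 7
6 | 5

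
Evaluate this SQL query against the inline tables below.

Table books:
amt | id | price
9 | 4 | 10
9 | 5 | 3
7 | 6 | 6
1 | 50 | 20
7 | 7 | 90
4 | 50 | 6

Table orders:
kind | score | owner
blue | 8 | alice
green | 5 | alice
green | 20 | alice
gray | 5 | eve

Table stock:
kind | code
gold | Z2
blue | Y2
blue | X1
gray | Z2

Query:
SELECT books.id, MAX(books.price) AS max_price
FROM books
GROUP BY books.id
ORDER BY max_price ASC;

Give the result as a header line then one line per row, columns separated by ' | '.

== RESULT ==
books.id | max_price
5 | 3
6 | 6
4 | 10
50 | 20
7 | 90

Derivation:
After GROUP BY (5 rows):
books.id | max_price
4 | 10
5 | 3
6 | 6
50 | 20
7 | 90
After ORDER BY (5 rows):
books.id | max_price
5 | 3
6 | 6
4 | 10
50 | 20
7 | 90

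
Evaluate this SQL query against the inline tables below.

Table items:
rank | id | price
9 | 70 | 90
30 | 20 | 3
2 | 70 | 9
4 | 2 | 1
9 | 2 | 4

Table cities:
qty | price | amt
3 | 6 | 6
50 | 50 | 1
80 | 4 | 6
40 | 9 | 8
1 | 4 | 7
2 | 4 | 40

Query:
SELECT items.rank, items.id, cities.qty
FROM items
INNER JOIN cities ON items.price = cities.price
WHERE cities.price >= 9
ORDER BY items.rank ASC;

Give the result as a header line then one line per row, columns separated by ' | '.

== RESULT ==
items.rank | items.id | cities.qty
2 | 70 | 40

Derivation:
After JOIN cities (4 rows):
items.rank | items.id | items.price | cities.qty | cities.price | cities.amt
2 | 70 | 9 | 40 | 9 | 8
9 | 2 | 4 | 80 | 4 | 6
9 | 2 | 4 | 1 | 4 | 7
9 | 2 | 4 | 2 | 4 | 40
After WHERE (1 rows):
items.rank | items.id | items.price | cities.qty | cities.price | cities.amt
2 | 70 | 9 | 40 | 9 | 8
After SELECT (1 rows):
items.rank | items.id | cities.qty
2 | 70 | 40
After ORDER BY (1 rows):
items.rank | items.id | cities.qty
2 | 70 | 40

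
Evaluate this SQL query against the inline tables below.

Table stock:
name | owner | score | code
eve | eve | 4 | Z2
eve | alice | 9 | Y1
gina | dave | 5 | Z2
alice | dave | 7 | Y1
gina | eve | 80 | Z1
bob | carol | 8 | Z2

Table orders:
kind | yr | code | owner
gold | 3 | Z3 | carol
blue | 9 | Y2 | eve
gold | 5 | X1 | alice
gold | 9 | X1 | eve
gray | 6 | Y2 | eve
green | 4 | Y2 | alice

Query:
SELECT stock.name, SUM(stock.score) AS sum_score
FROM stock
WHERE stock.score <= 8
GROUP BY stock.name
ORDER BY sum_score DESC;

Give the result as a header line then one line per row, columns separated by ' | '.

== RESULT ==
stock.name | sum_score
bob | 8
alice | 7
gina | 5
eve | 4

Derivation:
After WHERE (4 rows):
stock.name | stock.owner | stock.score | stock.code
eve | eve | 4 | Z2
gina | dave | 5 | Z2
alice | dave | 7 | Y1
bob | carol | 8 | Z2
After GROUP BY (4 rows):
stock.name | sum_score
eve | 4
gina | 5
alice | 7
bob | 8
After ORDER BY (4 rows):
stock.name | sum_score
bob | 8
alice | 7
gina | 5
eve | 4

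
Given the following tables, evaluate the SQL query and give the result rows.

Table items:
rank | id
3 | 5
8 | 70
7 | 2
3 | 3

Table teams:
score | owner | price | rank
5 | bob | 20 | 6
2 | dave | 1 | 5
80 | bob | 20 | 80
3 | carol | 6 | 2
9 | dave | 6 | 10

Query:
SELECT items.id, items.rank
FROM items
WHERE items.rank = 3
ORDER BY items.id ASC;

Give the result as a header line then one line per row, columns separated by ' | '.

== RESULT ==
items.id | items.rank
3 | 3
5 | 3

Derivation:
After WHERE (2 rows):
items.rank | items.id
3 | 5
3 | 3
After SELECT (2 rows):
items.id | items.rank
5 | 3
3 | 3
After ORDER BY (2 rows):
items.id | items.rank
3 | 3
5 | 3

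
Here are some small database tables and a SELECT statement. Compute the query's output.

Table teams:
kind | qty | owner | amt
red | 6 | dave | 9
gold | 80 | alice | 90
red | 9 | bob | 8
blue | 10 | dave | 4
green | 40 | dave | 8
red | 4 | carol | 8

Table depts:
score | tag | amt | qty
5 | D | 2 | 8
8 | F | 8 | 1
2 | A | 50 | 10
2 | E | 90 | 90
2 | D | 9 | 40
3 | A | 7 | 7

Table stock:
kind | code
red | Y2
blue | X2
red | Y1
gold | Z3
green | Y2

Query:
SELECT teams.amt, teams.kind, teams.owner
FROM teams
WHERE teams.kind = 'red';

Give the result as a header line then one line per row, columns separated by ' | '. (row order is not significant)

After WHERE (3 rows):
teams.kind | teams.qty | teams.owner | teams.amt
red | 6 | dave | 9
red | 9 | bob | 8
red | 4 | carol | 8
After SELECT (3 rows):
teams.amt | teams.kind | teams.owner
9 | red | dave
8 | red | bob
8 | red | carol

== RESULT ==
teams.amt | teams.kind | teams.owner
9 | red | dave
8 | red | bob
8 | red | carol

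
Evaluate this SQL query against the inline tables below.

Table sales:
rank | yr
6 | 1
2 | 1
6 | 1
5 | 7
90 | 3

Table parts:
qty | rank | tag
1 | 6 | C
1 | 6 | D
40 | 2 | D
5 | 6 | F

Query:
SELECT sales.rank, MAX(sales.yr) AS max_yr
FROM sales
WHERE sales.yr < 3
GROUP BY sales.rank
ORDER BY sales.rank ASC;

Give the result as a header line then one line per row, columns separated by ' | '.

== RESULT ==
sales.rank | max_yr
2 | 1
6 | 1

Derivation:
After WHERE (3 rows):
sales.rank | sales.yr
6 | 1
2 | 1
6 | 1
After GROUP BY (2 rows):
sales.rank | max_yr
6 | 1
2 | 1
After ORDER BY (2 rows):
sales.rank | max_yr
2 | 1
6 | 1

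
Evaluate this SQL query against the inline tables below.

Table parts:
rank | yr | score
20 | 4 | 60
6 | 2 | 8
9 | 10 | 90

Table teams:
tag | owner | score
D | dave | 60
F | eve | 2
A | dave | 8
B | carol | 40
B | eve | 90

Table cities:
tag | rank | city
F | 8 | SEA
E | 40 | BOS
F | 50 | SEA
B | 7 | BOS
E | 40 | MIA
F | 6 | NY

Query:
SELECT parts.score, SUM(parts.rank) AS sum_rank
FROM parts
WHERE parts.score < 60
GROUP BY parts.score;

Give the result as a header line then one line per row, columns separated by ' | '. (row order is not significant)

== RESULT ==
parts.score | sum_rank
8 | 6

Derivation:
After WHERE (1 rows):
parts.rank | parts.yr | parts.score
6 | 2 | 8
After GROUP BY (1 rows):
parts.score | sum_rank
8 | 6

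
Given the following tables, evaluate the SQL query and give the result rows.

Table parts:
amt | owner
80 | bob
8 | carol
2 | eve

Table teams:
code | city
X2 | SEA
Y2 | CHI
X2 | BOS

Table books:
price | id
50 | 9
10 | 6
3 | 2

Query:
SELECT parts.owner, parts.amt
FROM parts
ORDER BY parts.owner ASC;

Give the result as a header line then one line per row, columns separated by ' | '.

After SELECT (3 rows):
parts.owner | parts.amt
bob | 80
carol | 8
eve | 2
After ORDER BY (3 rows):
parts.owner | parts.amt
bob | 80
carol | 8
eve | 2

== RESULT ==
parts.owner | parts.amt
bob | 80
carol | 8
eve | 2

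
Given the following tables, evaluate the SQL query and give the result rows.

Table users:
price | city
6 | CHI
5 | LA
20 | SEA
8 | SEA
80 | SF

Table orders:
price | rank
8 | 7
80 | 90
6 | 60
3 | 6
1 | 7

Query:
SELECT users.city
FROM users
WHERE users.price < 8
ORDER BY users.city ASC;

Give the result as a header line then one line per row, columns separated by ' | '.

After WHERE (2 rows):
users.price | users.city
6 | CHI
5 | LA
After SELECT (2 rows):
users.city
CHI
LA
After ORDER BY (2 rows):
users.city
CHI
LA

== RESULT ==
users.city
CHI
LA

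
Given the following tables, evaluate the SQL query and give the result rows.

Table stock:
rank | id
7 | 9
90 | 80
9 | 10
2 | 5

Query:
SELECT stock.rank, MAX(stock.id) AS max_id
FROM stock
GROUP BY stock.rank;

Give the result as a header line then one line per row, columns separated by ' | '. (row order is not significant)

== RESULT ==
stock.rank | max_id
7 | 9
90 | 80
9 | 10
2 | 5

Derivation:
After GROUP BY (4 rows):
stock.rank | max_id
7 | 9
90 | 80
9 | 10
2 | 5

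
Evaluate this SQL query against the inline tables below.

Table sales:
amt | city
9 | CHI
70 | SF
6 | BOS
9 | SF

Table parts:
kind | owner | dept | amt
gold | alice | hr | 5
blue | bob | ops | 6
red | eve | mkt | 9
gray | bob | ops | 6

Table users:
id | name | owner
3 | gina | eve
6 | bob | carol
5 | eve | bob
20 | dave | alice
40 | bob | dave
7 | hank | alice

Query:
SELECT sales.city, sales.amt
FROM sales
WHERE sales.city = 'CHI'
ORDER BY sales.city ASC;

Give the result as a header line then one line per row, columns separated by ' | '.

After WHERE (1 rows):
sales.amt | sales.city
9 | CHI
After SELECT (1 rows):
sales.city | sales.amt
CHI | 9
After ORDER BY (1 rows):
sales.city | sales.amt
CHI | 9

== RESULT ==
sales.city | sales.amt
CHI | 9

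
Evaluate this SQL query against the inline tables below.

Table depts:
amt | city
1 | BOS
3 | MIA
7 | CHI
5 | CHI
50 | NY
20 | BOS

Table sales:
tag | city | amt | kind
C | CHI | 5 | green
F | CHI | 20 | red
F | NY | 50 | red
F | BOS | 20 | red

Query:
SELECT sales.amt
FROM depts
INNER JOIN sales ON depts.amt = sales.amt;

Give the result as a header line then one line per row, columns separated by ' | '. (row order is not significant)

After JOIN sales (4 rows):
depts.amt | depts.city | sales.tag | sales.city | sales.amt | sales.kind
5 | CHI | C | CHI | 5 | green
50 | NY | F | NY | 50 | red
20 | BOS | F | CHI | 20 | red
20 | BOS | F | BOS | 20 | red
After SELECT (4 rows):
sales.amt
5
50
20
20

== RESULT ==
sales.amt
5
50
20
20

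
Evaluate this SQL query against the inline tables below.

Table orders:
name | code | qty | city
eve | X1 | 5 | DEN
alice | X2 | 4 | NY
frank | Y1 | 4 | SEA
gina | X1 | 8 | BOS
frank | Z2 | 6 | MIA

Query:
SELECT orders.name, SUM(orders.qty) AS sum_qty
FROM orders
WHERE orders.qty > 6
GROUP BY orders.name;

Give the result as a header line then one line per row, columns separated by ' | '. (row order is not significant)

== RESULT ==
orders.name | sum_qty
gina | 8

Derivation:
After WHERE (1 rows):
orders.name | orders.code | orders.qty | orders.city
gina | X1 | 8 | BOS
After GROUP BY (1 rows):
orders.name | sum_qty
gina | 8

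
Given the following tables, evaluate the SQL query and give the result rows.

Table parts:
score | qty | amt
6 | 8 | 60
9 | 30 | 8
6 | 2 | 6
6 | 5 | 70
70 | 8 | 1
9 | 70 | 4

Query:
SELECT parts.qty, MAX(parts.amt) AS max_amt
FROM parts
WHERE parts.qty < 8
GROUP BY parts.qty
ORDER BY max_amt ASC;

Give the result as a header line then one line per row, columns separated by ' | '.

== RESULT ==
parts.qty | max_amt
2 | 6
5 | 70

Derivation:
After WHERE (2 rows):
parts.score | parts.qty | parts.amt
6 | 2 | 6
6 | 5 | 70
After GROUP BY (2 rows):
parts.qty | max_amt
2 | 6
5 | 70
After ORDER BY (2 rows):
parts.qty | max_amt
2 | 6
5 | 70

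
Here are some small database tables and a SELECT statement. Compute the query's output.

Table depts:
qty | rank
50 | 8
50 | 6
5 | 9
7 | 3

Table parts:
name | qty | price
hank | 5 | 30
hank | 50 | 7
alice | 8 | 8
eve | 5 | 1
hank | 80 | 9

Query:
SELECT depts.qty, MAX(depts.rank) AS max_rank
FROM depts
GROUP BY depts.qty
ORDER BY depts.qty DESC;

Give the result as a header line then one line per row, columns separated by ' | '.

After GROUP BY (3 rows):
depts.qty | max_rank
50 | 8
5 | 9
7 | 3
After ORDER BY (3 rows):
depts.qty | max_rank
50 | 8
7 | 3
5 | 9

== RESULT ==
depts.qty | max_rank
50 | 8
7 | 3
5 | 9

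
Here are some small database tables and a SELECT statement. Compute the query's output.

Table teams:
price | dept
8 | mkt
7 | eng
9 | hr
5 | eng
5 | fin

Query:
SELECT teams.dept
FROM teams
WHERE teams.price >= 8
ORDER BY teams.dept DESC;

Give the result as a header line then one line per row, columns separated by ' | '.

After WHERE (2 rows):
teams.price | teams.dept
8 | mkt
9 | hr
After SELECT (2 rows):
teams.dept
mkt
hr
After ORDER BY (2 rows):
teams.dept
mkt
hr

== RESULT ==
teams.dept
mkt
hr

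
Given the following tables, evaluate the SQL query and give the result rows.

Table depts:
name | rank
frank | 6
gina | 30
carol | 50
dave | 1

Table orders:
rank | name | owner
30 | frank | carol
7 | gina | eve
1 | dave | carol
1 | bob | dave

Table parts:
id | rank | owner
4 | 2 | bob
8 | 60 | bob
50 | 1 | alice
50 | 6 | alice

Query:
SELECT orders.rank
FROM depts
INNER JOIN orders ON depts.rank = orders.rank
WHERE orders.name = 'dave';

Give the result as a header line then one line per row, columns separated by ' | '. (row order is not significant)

== RESULT ==
orders.rank
1

Derivation:
After JOIN orders (3 rows):
depts.name | depts.rank | orders.rank | orders.name | orders.owner
gina | 30 | 30 | frank | carol
dave | 1 | 1 | dave | carol
dave | 1 | 1 | bob | dave
After WHERE (1 rows):
depts.name | depts.rank | orders.rank | orders.name | orders.owner
dave | 1 | 1 | dave | carol
After SELECT (1 rows):
orders.rank
1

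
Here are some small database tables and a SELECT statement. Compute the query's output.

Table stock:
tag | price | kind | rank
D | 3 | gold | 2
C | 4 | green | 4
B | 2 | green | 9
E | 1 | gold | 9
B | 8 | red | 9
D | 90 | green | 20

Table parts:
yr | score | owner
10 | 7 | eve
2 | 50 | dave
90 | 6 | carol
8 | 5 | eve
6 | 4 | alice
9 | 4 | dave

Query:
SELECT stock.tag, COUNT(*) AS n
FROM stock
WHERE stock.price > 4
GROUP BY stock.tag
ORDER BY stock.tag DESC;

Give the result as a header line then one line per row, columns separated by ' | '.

== RESULT ==
stock.tag | n
D | 1
B | 1

Derivation:
After WHERE (2 rows):
stock.tag | stock.price | stock.kind | stock.rank
B | 8 | red | 9
D | 90 | green | 20
After GROUP BY (2 rows):
stock.tag | n
B | 1
D | 1
After ORDER BY (2 rows):
stock.tag | n
D | 1
B | 1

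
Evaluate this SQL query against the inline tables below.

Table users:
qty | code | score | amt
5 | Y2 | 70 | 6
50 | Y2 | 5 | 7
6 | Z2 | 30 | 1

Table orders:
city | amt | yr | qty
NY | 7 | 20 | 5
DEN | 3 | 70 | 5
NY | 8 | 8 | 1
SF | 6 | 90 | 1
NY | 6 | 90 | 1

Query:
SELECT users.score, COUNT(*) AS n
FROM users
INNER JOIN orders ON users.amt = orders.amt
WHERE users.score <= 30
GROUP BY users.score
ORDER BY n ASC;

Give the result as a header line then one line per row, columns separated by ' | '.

== RESULT ==
users.score | n
5 | 1

Derivation:
After JOIN orders (3 rows):
users.qty | users.code | users.score | users.amt | orders.city | orders.amt | orders.yr | orders.qty
5 | Y2 | 70 | 6 | SF | 6 | 90 | 1
5 | Y2 | 70 | 6 | NY | 6 | 90 | 1
50 | Y2 | 5 | 7 | NY | 7 | 20 | 5
After WHERE (1 rows):
users.qty | users.code | users.score | users.amt | orders.city | orders.amt | orders.yr | orders.qty
50 | Y2 | 5 | 7 | NY | 7 | 20 | 5
After GROUP BY (1 rows):
users.score | n
5 | 1
After ORDER BY (1 rows):
users.score | n
5 | 1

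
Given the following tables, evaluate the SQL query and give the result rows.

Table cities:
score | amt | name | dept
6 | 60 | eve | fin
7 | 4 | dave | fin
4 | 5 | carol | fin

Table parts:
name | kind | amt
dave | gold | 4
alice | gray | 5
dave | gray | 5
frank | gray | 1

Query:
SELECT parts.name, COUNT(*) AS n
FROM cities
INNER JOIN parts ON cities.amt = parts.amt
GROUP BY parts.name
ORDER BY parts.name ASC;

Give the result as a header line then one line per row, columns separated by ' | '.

== RESULT ==
parts.name | n
alice | 1
dave | 2

Derivation:
After JOIN parts (3 rows):
cities.score | cities.amt | cities.name | cities.dept | parts.name | parts.kind | parts.amt
7 | 4 | dave | fin | dave | gold | 4
4 | 5 | carol | fin | alice | gray | 5
4 | 5 | carol | fin | dave | gray | 5
After GROUP BY (2 rows):
parts.name | n
dave | 2
alice | 1
After ORDER BY (2 rows):
parts.name | n
alice | 1
dave | 2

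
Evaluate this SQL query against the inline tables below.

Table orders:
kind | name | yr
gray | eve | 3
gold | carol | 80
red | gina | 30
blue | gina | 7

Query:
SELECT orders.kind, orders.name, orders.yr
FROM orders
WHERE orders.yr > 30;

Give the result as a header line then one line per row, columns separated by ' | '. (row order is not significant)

== RESULT ==
orders.kind | orders.name | orders.yr
gold | carol | 80

Derivation:
After WHERE (1 rows):
orders.kind | orders.name | orders.yr
gold | carol | 80
After SELECT (1 rows):
orders.kind | orders.name | orders.yr
gold | carol | 80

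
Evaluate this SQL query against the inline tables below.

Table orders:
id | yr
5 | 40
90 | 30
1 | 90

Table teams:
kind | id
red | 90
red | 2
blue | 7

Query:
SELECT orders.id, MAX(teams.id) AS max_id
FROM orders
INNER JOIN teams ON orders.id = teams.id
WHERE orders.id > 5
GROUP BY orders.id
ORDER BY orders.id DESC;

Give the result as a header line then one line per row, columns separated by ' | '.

== RESULT ==
orders.id | max_id
90 | 90

Derivation:
After JOIN teams (1 rows):
orders.id | orders.yr | teams.kind | teams.id
90 | 30 | red | 90
After WHERE (1 rows):
orders.id | orders.yr | teams.kind | teams.id
90 | 30 | red | 90
After GROUP BY (1 rows):
orders.id | max_id
90 | 90
After ORDER BY (1 rows):
orders.id | max_id
90 | 90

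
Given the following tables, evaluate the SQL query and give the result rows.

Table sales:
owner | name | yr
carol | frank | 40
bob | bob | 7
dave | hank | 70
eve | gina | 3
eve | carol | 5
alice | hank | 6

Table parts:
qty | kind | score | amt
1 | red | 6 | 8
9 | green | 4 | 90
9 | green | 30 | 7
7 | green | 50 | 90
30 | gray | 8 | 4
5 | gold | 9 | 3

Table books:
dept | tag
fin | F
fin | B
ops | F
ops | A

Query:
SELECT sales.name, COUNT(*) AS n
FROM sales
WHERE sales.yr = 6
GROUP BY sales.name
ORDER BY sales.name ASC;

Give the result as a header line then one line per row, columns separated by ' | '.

== RESULT ==
sales.name | n
hank | 1

Derivation:
After WHERE (1 rows):
sales.owner | sales.name | sales.yr
alice | hank | 6
After GROUP BY (1 rows):
sales.name | n
hank | 1
After ORDER BY (1 rows):
sales.name | n
hank | 1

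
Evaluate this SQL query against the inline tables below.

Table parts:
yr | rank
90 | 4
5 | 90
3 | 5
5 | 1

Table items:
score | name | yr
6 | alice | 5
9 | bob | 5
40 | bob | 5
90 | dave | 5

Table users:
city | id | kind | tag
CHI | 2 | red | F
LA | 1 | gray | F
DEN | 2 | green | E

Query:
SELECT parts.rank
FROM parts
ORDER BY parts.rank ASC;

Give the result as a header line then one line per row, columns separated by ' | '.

== RESULT ==
parts.rank
1
4
5
90

Derivation:
After SELECT (4 rows):
parts.rank
4
90
5
1
After ORDER BY (4 rows):
parts.rank
1
4
5
90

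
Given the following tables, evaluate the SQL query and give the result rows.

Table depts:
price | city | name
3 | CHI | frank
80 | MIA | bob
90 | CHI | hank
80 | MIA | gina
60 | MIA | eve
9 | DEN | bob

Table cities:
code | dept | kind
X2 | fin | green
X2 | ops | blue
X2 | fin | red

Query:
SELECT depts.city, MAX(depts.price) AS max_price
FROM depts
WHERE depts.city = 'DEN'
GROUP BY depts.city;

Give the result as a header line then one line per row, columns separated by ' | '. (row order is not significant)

== RESULT ==
depts.city | max_price
DEN | 9

Derivation:
After WHERE (1 rows):
depts.price | depts.city | depts.name
9 | DEN | bob
After GROUP BY (1 rows):
depts.city | max_price
DEN | 9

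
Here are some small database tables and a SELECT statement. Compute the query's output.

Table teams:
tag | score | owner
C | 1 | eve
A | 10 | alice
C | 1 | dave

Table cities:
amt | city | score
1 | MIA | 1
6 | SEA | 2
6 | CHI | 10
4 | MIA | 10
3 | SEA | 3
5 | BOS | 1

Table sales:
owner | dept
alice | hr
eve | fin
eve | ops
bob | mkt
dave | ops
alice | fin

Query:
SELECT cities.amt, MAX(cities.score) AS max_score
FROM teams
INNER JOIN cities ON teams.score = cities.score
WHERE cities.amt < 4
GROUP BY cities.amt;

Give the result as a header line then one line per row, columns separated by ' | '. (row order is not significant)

After JOIN cities (6 rows):
teams.tag | teams.score | teams.owner | cities.amt | cities.city | cities.score
C | 1 | eve | 1 | MIA | 1
C | 1 | eve | 5 | BOS | 1
A | 10 | alice | 6 | CHI | 10
A | 10 | alice | 4 | MIA | 10
C | 1 | dave | 1 | MIA | 1
C | 1 | dave | 5 | BOS | 1
After WHERE (2 rows):
teams.tag | teams.score | teams.owner | cities.amt | cities.city | cities.score
C | 1 | eve | 1 | MIA | 1
C | 1 | dave | 1 | MIA | 1
After GROUP BY (1 rows):
cities.amt | max_score
1 | 1

== RESULT ==
cities.amt | max_score
1 | 1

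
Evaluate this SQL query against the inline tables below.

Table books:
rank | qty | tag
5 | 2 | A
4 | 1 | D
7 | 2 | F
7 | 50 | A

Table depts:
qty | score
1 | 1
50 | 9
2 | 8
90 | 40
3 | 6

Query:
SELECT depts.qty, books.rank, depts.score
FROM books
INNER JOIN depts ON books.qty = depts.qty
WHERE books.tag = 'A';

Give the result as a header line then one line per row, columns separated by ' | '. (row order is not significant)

== RESULT ==
depts.qty | books.rank | depts.score
2 | 5 | 8
50 | 7 | 9

Derivation:
After JOIN depts (4 rows):
books.rank | books.qty | books.tag | depts.qty | depts.score
5 | 2 | A | 2 | 8
4 | 1 | D | 1 | 1
7 | 2 | F | 2 | 8
7 | 50 | A | 50 | 9
After WHERE (2 rows):
books.rank | books.qty | books.tag | depts.qty | depts.score
5 | 2 | A | 2 | 8
7 | 50 | A | 50 | 9
After SELECT (2 rows):
depts.qty | books.rank | depts.score
2 | 5 | 8
50 | 7 | 9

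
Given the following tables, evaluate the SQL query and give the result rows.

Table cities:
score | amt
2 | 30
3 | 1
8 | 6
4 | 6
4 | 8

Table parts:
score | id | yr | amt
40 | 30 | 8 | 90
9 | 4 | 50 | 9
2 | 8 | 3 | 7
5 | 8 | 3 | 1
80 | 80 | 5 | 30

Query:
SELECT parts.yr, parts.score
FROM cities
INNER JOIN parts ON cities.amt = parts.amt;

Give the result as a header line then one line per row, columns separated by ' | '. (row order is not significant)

== RESULT ==
parts.yr | parts.score
5 | 80
3 | 5

Derivation:
After JOIN parts (2 rows):
cities.score | cities.amt | parts.score | parts.id | parts.yr | parts.amt
2 | 30 | 80 | 80 | 5 | 30
3 | 1 | 5 | 8 | 3 | 1
After SELECT (2 rows):
parts.yr | parts.score
5 | 80
3 | 5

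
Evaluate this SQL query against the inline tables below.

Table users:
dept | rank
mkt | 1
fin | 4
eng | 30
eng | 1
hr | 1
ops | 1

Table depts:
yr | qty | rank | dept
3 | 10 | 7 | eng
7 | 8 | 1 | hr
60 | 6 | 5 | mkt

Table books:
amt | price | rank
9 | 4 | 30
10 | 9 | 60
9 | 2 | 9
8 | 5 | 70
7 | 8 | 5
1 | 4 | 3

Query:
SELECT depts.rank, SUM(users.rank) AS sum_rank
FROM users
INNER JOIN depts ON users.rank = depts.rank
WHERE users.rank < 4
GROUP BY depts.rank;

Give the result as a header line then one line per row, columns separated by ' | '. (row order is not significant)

After JOIN depts (4 rows):
users.dept | users.rank | depts.yr | depts.qty | depts.rank | depts.dept
mkt | 1 | 7 | 8 | 1 | hr
eng | 1 | 7 | 8 | 1 | hr
hr | 1 | 7 | 8 | 1 | hr
ops | 1 | 7 | 8 | 1 | hr
After WHERE (4 rows):
users.dept | users.rank | depts.yr | depts.qty | depts.rank | depts.dept
mkt | 1 | 7 | 8 | 1 | hr
eng | 1 | 7 | 8 | 1 | hr
hr | 1 | 7 | 8 | 1 | hr
ops | 1 | 7 | 8 | 1 | hr
After GROUP BY (1 rows):
depts.rank | sum_rank
1 | 4

== RESULT ==
depts.rank | sum_rank
1 | 4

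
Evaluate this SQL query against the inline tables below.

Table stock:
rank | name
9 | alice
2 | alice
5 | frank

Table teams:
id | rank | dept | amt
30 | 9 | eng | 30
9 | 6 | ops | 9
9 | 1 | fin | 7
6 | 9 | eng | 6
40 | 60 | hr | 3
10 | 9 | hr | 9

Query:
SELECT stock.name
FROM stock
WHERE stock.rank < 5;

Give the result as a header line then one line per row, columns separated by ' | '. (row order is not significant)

After WHERE (1 rows):
stock.rank | stock.name
2 | alice
After SELECT (1 rows):
stock.name
alice

== RESULT ==
stock.name
alice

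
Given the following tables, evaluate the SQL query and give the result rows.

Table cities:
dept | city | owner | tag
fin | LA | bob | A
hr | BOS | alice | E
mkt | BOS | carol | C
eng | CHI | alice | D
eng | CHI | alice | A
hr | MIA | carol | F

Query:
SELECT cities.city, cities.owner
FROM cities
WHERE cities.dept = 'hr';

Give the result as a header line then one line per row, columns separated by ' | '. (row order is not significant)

== RESULT ==
cities.city | cities.owner
BOS | alice
MIA | carol

Derivation:
After WHERE (2 rows):
cities.dept | cities.city | cities.owner | cities.tag
hr | BOS | alice | E
hr | MIA | carol | F
After SELECT (2 rows):
cities.city | cities.owner
BOS | alice
MIA | carol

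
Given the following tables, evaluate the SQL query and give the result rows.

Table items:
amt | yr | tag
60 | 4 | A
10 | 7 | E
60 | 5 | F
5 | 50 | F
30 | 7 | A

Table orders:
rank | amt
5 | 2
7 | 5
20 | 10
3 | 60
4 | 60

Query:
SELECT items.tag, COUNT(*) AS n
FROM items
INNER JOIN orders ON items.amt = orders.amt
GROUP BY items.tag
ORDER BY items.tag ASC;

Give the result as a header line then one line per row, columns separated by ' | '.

After JOIN orders (6 rows):
items.amt | items.yr | items.tag | orders.rank | orders.amt
60 | 4 | A | 3 | 60
60 | 4 | A | 4 | 60
10 | 7 | E | 20 | 10
60 | 5 | F | 3 | 60
60 | 5 | F | 4 | 60
5 | 50 | F | 7 | 5
After GROUP BY (3 rows):
items.tag | n
A | 2
E | 1
F | 3
After ORDER BY (3 rows):
items.tag | n
A | 2
E | 1
F | 3

== RESULT ==
items.tag | n
A | 2
E | 1
F | 3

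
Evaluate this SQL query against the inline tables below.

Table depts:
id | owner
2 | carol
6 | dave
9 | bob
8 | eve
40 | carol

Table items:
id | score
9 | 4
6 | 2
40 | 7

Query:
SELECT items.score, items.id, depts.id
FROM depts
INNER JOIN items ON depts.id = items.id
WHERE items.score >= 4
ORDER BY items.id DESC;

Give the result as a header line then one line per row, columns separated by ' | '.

After JOIN items (3 rows):
depts.id | depts.owner | items.id | items.score
6 | dave | 6 | 2
9 | bob | 9 | 4
40 | carol | 40 | 7
After WHERE (2 rows):
depts.id | depts.owner | items.id | items.score
9 | bob | 9 | 4
40 | carol | 40 | 7
After SELECT (2 rows):
items.score | items.id | depts.id
4 | 9 | 9
7 | 40 | 40
After ORDER BY (2 rows):
items.score | items.id | depts.id
7 | 40 | 40
4 | 9 | 9

== RESULT ==
items.score | items.id | depts.id
7 | 40 | 40
4 | 9 | 9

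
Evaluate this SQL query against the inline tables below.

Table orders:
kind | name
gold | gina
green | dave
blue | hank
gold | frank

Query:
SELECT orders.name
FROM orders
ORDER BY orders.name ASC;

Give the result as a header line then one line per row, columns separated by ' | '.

== RESULT ==
orders.name
dave
frank
gina
hank

Derivation:
After SELECT (4 rows):
orders.name
gina
dave
hank
frank
After ORDER BY (4 rows):
orders.name
dave
frank
gina
hank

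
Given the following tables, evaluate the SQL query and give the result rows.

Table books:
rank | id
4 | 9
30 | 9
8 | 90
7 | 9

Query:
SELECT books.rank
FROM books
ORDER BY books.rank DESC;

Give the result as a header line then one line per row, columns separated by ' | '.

== RESULT ==
books.rank
30
8
7
4

Derivation:
After SELECT (4 rows):
books.rank
4
30
8
7
After ORDER BY (4 rows):
books.rank
30
8
7
4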